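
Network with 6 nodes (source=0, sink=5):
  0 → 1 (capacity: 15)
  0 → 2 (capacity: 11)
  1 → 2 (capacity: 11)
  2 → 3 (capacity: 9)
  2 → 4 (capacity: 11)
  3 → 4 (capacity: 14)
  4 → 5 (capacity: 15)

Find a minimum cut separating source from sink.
Min cut value = 15, edges: (4,5)

Min cut value: 15
Partition: S = [0, 1, 2, 3, 4], T = [5]
Cut edges: (4,5)

By max-flow min-cut theorem, max flow = min cut = 15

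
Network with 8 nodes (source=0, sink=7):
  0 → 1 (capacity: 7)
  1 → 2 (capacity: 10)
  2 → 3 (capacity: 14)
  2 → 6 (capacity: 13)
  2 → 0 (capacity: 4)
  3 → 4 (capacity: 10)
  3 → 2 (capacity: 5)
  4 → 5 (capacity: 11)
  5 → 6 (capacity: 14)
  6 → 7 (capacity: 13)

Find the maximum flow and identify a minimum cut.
Max flow = 7, Min cut edges: (0,1)

Maximum flow: 7
Minimum cut: (0,1)
Partition: S = [0], T = [1, 2, 3, 4, 5, 6, 7]

Max-flow min-cut theorem verified: both equal 7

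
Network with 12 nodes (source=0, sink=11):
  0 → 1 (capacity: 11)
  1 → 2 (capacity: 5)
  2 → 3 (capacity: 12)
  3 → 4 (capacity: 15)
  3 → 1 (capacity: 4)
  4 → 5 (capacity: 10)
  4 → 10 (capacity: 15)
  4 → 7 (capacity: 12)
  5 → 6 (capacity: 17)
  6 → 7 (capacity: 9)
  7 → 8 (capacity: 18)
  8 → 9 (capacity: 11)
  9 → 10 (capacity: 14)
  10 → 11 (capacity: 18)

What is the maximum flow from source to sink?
Maximum flow = 5

Max flow: 5

Flow assignment:
  0 → 1: 5/11
  1 → 2: 5/5
  2 → 3: 5/12
  3 → 4: 5/15
  4 → 10: 5/15
  10 → 11: 5/18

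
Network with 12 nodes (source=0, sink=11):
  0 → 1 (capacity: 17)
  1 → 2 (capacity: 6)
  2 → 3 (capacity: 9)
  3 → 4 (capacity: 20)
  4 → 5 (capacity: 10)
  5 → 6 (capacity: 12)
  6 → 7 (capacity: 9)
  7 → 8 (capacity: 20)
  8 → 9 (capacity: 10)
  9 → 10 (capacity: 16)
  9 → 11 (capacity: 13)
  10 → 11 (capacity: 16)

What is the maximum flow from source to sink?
Maximum flow = 6

Max flow: 6

Flow assignment:
  0 → 1: 6/17
  1 → 2: 6/6
  2 → 3: 6/9
  3 → 4: 6/20
  4 → 5: 6/10
  5 → 6: 6/12
  6 → 7: 6/9
  7 → 8: 6/20
  8 → 9: 6/10
  9 → 11: 6/13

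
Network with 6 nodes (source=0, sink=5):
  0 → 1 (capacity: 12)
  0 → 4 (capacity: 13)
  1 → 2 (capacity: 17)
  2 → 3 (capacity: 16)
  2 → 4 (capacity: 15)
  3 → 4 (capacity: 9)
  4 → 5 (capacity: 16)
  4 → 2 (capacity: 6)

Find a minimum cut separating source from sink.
Min cut value = 16, edges: (4,5)

Min cut value: 16
Partition: S = [0, 1, 2, 3, 4], T = [5]
Cut edges: (4,5)

By max-flow min-cut theorem, max flow = min cut = 16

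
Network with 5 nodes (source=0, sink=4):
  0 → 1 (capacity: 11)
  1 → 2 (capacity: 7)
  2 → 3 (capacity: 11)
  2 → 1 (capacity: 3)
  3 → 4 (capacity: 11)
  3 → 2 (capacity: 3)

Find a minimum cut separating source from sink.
Min cut value = 7, edges: (1,2)

Min cut value: 7
Partition: S = [0, 1], T = [2, 3, 4]
Cut edges: (1,2)

By max-flow min-cut theorem, max flow = min cut = 7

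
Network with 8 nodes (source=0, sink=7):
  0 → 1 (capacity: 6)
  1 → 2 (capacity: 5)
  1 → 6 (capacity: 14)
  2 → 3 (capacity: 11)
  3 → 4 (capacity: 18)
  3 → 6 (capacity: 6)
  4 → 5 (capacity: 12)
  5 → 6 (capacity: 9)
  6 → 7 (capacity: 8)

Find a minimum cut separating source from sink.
Min cut value = 6, edges: (0,1)

Min cut value: 6
Partition: S = [0], T = [1, 2, 3, 4, 5, 6, 7]
Cut edges: (0,1)

By max-flow min-cut theorem, max flow = min cut = 6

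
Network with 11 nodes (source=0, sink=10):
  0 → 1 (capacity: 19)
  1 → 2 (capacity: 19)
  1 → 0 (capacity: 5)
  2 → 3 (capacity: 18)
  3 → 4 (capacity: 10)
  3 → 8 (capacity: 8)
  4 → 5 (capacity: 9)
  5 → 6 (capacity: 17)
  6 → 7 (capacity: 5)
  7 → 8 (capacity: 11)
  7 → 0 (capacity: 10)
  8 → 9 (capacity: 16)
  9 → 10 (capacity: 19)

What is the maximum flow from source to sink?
Maximum flow = 13

Max flow: 13

Flow assignment:
  0 → 1: 13/19
  1 → 2: 13/19
  2 → 3: 13/18
  3 → 4: 5/10
  3 → 8: 8/8
  4 → 5: 5/9
  5 → 6: 5/17
  6 → 7: 5/5
  7 → 8: 5/11
  8 → 9: 13/16
  9 → 10: 13/19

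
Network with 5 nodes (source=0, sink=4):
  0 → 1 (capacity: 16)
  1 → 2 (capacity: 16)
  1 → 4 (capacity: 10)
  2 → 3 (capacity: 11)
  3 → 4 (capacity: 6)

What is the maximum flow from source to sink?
Maximum flow = 16

Max flow: 16

Flow assignment:
  0 → 1: 16/16
  1 → 2: 6/16
  1 → 4: 10/10
  2 → 3: 6/11
  3 → 4: 6/6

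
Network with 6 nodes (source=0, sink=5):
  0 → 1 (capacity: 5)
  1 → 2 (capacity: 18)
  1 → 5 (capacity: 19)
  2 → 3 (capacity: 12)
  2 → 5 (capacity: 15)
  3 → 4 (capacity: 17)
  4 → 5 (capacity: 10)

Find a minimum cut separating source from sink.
Min cut value = 5, edges: (0,1)

Min cut value: 5
Partition: S = [0], T = [1, 2, 3, 4, 5]
Cut edges: (0,1)

By max-flow min-cut theorem, max flow = min cut = 5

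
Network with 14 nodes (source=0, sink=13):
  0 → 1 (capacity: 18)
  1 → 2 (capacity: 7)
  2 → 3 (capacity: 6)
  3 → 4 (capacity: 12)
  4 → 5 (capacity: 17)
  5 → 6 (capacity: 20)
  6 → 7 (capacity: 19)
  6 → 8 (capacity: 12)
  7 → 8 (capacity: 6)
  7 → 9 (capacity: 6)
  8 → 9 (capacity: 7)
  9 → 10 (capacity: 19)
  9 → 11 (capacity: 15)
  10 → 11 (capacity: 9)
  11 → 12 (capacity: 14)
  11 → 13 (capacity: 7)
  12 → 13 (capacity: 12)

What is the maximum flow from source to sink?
Maximum flow = 6

Max flow: 6

Flow assignment:
  0 → 1: 6/18
  1 → 2: 6/7
  2 → 3: 6/6
  3 → 4: 6/12
  4 → 5: 6/17
  5 → 6: 6/20
  6 → 7: 6/19
  7 → 9: 6/6
  9 → 11: 6/15
  11 → 13: 6/7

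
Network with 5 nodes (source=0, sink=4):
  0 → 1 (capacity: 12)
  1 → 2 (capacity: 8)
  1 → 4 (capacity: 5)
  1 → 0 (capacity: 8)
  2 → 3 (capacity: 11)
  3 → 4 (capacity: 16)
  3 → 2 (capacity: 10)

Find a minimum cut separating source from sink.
Min cut value = 12, edges: (0,1)

Min cut value: 12
Partition: S = [0], T = [1, 2, 3, 4]
Cut edges: (0,1)

By max-flow min-cut theorem, max flow = min cut = 12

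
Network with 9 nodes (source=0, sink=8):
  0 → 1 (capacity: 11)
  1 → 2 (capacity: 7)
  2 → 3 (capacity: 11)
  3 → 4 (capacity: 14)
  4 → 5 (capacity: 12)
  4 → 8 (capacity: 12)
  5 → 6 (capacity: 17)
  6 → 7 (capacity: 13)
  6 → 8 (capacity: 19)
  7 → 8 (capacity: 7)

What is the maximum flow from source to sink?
Maximum flow = 7

Max flow: 7

Flow assignment:
  0 → 1: 7/11
  1 → 2: 7/7
  2 → 3: 7/11
  3 → 4: 7/14
  4 → 8: 7/12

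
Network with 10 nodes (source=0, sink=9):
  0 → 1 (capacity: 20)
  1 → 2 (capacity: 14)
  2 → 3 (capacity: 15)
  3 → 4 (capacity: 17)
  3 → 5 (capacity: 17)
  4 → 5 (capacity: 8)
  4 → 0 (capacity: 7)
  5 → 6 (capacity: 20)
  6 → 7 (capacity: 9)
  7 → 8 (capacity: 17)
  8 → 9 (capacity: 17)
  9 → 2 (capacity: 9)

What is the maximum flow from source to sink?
Maximum flow = 9

Max flow: 9

Flow assignment:
  0 → 1: 14/20
  1 → 2: 14/14
  2 → 3: 14/15
  3 → 4: 5/17
  3 → 5: 9/17
  4 → 0: 5/7
  5 → 6: 9/20
  6 → 7: 9/9
  7 → 8: 9/17
  8 → 9: 9/17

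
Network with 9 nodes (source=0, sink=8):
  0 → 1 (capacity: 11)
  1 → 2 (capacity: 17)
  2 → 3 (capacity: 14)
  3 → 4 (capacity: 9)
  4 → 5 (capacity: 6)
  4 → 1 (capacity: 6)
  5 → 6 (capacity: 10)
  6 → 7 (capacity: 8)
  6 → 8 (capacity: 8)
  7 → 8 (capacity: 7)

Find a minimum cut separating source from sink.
Min cut value = 6, edges: (4,5)

Min cut value: 6
Partition: S = [0, 1, 2, 3, 4], T = [5, 6, 7, 8]
Cut edges: (4,5)

By max-flow min-cut theorem, max flow = min cut = 6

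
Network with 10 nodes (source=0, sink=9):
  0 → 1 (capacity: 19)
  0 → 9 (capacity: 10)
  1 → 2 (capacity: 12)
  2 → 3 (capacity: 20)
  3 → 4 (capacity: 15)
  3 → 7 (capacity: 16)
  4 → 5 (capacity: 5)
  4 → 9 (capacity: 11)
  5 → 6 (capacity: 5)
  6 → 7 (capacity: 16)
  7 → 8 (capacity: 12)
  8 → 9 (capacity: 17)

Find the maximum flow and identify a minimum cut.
Max flow = 22, Min cut edges: (0,9), (1,2)

Maximum flow: 22
Minimum cut: (0,9), (1,2)
Partition: S = [0, 1], T = [2, 3, 4, 5, 6, 7, 8, 9]

Max-flow min-cut theorem verified: both equal 22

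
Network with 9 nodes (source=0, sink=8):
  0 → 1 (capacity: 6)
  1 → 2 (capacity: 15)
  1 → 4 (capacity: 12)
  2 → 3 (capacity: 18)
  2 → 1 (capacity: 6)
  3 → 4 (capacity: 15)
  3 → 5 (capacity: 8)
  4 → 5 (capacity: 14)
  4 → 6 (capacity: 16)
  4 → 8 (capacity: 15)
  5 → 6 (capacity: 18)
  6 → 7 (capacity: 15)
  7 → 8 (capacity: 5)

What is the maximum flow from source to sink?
Maximum flow = 6

Max flow: 6

Flow assignment:
  0 → 1: 6/6
  1 → 4: 6/12
  4 → 8: 6/15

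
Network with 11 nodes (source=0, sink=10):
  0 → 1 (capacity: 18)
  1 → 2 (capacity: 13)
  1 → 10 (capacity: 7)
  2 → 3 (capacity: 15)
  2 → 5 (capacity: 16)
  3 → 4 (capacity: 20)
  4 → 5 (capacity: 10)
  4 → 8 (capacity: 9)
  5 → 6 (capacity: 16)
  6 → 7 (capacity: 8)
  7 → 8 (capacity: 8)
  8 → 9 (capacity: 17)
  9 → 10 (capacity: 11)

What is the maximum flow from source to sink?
Maximum flow = 18

Max flow: 18

Flow assignment:
  0 → 1: 18/18
  1 → 2: 11/13
  1 → 10: 7/7
  2 → 3: 9/15
  2 → 5: 2/16
  3 → 4: 9/20
  4 → 8: 9/9
  5 → 6: 2/16
  6 → 7: 2/8
  7 → 8: 2/8
  8 → 9: 11/17
  9 → 10: 11/11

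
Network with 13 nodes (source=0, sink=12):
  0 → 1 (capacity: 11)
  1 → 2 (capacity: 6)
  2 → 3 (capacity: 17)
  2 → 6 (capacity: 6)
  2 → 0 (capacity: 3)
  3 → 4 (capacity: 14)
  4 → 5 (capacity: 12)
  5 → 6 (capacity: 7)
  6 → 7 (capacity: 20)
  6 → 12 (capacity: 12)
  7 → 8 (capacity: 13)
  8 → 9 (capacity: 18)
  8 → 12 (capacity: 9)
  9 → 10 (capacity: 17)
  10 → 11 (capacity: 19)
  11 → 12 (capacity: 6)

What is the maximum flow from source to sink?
Maximum flow = 6

Max flow: 6

Flow assignment:
  0 → 1: 6/11
  1 → 2: 6/6
  2 → 6: 6/6
  6 → 12: 6/12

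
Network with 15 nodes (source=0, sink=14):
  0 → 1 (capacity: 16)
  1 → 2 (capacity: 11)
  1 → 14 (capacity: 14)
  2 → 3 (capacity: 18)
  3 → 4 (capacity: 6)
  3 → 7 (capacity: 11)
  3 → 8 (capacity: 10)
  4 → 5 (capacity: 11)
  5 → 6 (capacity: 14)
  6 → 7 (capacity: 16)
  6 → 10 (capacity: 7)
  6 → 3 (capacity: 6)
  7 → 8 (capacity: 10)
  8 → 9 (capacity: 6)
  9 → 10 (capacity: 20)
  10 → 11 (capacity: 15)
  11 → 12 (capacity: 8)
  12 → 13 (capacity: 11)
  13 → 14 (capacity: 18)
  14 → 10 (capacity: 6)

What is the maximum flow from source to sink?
Maximum flow = 16

Max flow: 16

Flow assignment:
  0 → 1: 16/16
  1 → 2: 2/11
  1 → 14: 14/14
  2 → 3: 2/18
  3 → 8: 2/10
  8 → 9: 2/6
  9 → 10: 2/20
  10 → 11: 2/15
  11 → 12: 2/8
  12 → 13: 2/11
  13 → 14: 2/18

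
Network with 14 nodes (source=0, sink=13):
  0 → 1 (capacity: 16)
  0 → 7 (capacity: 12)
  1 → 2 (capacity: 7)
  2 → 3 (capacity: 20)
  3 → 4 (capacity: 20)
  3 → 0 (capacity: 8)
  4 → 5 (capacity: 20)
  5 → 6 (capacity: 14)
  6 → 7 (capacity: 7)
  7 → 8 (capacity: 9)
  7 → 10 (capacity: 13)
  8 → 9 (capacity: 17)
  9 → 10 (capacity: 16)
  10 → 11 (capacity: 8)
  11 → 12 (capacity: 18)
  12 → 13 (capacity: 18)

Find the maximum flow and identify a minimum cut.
Max flow = 8, Min cut edges: (10,11)

Maximum flow: 8
Minimum cut: (10,11)
Partition: S = [0, 1, 2, 3, 4, 5, 6, 7, 8, 9, 10], T = [11, 12, 13]

Max-flow min-cut theorem verified: both equal 8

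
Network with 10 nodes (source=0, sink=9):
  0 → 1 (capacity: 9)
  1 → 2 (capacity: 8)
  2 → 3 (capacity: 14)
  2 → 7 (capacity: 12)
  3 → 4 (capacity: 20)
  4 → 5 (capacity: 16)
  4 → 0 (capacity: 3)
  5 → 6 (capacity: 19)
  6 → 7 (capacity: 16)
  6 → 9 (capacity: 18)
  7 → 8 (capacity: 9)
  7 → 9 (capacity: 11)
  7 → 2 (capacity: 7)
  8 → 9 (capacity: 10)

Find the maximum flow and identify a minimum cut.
Max flow = 8, Min cut edges: (1,2)

Maximum flow: 8
Minimum cut: (1,2)
Partition: S = [0, 1], T = [2, 3, 4, 5, 6, 7, 8, 9]

Max-flow min-cut theorem verified: both equal 8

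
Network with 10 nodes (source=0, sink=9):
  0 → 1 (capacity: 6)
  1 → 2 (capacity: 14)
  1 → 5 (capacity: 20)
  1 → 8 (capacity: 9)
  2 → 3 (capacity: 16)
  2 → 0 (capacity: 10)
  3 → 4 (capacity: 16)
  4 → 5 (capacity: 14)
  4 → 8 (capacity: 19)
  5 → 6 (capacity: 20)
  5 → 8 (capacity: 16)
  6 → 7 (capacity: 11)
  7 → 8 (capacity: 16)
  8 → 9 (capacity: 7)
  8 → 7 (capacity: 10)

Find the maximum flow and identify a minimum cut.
Max flow = 6, Min cut edges: (0,1)

Maximum flow: 6
Minimum cut: (0,1)
Partition: S = [0], T = [1, 2, 3, 4, 5, 6, 7, 8, 9]

Max-flow min-cut theorem verified: both equal 6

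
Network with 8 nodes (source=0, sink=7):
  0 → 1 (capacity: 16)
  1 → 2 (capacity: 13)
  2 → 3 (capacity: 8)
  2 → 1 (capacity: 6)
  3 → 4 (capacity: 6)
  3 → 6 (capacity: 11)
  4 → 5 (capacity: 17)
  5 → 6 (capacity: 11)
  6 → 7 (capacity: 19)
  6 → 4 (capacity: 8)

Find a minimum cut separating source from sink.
Min cut value = 8, edges: (2,3)

Min cut value: 8
Partition: S = [0, 1, 2], T = [3, 4, 5, 6, 7]
Cut edges: (2,3)

By max-flow min-cut theorem, max flow = min cut = 8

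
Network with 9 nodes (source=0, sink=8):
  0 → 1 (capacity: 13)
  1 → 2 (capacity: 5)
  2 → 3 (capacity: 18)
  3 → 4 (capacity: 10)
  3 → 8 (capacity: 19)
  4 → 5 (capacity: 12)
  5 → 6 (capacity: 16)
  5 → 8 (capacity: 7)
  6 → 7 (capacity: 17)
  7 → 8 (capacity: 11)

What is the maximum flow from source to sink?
Maximum flow = 5

Max flow: 5

Flow assignment:
  0 → 1: 5/13
  1 → 2: 5/5
  2 → 3: 5/18
  3 → 8: 5/19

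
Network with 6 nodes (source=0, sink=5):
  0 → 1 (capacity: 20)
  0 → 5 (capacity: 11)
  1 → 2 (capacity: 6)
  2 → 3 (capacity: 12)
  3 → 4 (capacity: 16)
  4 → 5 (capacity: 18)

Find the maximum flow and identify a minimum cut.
Max flow = 17, Min cut edges: (0,5), (1,2)

Maximum flow: 17
Minimum cut: (0,5), (1,2)
Partition: S = [0, 1], T = [2, 3, 4, 5]

Max-flow min-cut theorem verified: both equal 17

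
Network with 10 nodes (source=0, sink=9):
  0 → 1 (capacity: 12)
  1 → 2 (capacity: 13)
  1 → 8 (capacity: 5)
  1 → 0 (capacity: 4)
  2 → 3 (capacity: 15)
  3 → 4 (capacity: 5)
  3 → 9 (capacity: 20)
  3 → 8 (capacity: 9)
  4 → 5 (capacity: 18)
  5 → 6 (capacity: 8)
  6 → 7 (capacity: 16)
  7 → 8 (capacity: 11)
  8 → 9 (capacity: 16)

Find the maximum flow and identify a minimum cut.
Max flow = 12, Min cut edges: (0,1)

Maximum flow: 12
Minimum cut: (0,1)
Partition: S = [0], T = [1, 2, 3, 4, 5, 6, 7, 8, 9]

Max-flow min-cut theorem verified: both equal 12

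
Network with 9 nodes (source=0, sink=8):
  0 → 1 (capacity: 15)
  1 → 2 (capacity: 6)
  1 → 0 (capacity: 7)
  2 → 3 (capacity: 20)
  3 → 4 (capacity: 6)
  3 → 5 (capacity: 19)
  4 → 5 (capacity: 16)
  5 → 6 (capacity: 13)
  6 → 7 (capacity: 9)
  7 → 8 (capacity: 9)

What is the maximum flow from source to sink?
Maximum flow = 6

Max flow: 6

Flow assignment:
  0 → 1: 6/15
  1 → 2: 6/6
  2 → 3: 6/20
  3 → 5: 6/19
  5 → 6: 6/13
  6 → 7: 6/9
  7 → 8: 6/9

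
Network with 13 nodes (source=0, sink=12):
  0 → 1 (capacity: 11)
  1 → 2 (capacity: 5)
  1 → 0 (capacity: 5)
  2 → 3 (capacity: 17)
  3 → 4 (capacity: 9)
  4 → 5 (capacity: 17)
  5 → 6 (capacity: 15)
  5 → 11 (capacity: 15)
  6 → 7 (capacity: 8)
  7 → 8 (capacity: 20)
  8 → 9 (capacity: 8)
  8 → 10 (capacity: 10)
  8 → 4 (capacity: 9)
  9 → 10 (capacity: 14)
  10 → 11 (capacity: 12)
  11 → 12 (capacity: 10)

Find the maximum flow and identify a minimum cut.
Max flow = 5, Min cut edges: (1,2)

Maximum flow: 5
Minimum cut: (1,2)
Partition: S = [0, 1], T = [2, 3, 4, 5, 6, 7, 8, 9, 10, 11, 12]

Max-flow min-cut theorem verified: both equal 5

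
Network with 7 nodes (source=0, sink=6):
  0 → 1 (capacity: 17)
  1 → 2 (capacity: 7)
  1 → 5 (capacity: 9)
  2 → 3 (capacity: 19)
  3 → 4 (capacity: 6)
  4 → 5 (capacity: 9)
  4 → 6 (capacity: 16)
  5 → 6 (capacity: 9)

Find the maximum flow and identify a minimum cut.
Max flow = 15, Min cut edges: (3,4), (5,6)

Maximum flow: 15
Minimum cut: (3,4), (5,6)
Partition: S = [0, 1, 2, 3, 5], T = [4, 6]

Max-flow min-cut theorem verified: both equal 15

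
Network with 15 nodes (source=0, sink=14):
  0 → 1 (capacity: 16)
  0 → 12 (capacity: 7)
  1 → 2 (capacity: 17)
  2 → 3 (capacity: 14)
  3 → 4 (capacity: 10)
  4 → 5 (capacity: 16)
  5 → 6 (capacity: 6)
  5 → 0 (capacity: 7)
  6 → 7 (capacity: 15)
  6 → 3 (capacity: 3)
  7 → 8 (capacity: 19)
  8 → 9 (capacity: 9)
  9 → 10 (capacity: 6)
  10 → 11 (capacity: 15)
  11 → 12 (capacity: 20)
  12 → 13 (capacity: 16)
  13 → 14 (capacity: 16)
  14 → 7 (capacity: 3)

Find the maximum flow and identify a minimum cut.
Max flow = 13, Min cut edges: (0,12), (9,10)

Maximum flow: 13
Minimum cut: (0,12), (9,10)
Partition: S = [0, 1, 2, 3, 4, 5, 6, 7, 8, 9], T = [10, 11, 12, 13, 14]

Max-flow min-cut theorem verified: both equal 13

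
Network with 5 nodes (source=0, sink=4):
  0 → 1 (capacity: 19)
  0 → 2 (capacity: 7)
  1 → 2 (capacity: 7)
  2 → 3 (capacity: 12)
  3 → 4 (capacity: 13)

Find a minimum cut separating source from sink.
Min cut value = 12, edges: (2,3)

Min cut value: 12
Partition: S = [0, 1, 2], T = [3, 4]
Cut edges: (2,3)

By max-flow min-cut theorem, max flow = min cut = 12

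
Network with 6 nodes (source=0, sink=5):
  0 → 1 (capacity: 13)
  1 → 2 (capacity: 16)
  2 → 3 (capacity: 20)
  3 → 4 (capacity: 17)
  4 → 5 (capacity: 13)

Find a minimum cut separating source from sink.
Min cut value = 13, edges: (4,5)

Min cut value: 13
Partition: S = [0, 1, 2, 3, 4], T = [5]
Cut edges: (4,5)

By max-flow min-cut theorem, max flow = min cut = 13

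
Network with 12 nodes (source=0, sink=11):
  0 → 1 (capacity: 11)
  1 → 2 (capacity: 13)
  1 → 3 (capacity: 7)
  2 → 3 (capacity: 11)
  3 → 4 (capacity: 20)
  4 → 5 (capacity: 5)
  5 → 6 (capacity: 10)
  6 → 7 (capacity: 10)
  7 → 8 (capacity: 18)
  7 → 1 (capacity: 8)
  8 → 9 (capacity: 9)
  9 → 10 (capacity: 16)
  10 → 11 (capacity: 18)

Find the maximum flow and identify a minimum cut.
Max flow = 5, Min cut edges: (4,5)

Maximum flow: 5
Minimum cut: (4,5)
Partition: S = [0, 1, 2, 3, 4], T = [5, 6, 7, 8, 9, 10, 11]

Max-flow min-cut theorem verified: both equal 5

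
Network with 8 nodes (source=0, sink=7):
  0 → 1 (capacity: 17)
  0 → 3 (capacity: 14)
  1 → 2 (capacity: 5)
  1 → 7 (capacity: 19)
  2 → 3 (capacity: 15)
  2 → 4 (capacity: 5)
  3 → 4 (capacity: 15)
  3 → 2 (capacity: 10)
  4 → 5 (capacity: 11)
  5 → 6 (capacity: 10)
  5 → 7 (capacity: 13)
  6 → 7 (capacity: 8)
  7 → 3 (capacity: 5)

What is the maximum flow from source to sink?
Maximum flow = 28

Max flow: 28

Flow assignment:
  0 → 1: 17/17
  0 → 3: 11/14
  1 → 7: 17/19
  3 → 4: 11/15
  4 → 5: 11/11
  5 → 7: 11/13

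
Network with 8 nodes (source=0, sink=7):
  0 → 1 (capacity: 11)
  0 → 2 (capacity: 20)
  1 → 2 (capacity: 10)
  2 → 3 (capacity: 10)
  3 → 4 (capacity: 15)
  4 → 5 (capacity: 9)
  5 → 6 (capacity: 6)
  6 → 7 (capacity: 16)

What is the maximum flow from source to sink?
Maximum flow = 6

Max flow: 6

Flow assignment:
  0 → 1: 6/11
  1 → 2: 6/10
  2 → 3: 6/10
  3 → 4: 6/15
  4 → 5: 6/9
  5 → 6: 6/6
  6 → 7: 6/16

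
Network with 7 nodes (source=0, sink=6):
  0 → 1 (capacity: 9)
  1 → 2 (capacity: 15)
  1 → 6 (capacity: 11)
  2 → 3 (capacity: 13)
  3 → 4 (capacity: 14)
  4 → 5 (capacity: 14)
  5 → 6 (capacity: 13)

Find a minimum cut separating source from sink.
Min cut value = 9, edges: (0,1)

Min cut value: 9
Partition: S = [0], T = [1, 2, 3, 4, 5, 6]
Cut edges: (0,1)

By max-flow min-cut theorem, max flow = min cut = 9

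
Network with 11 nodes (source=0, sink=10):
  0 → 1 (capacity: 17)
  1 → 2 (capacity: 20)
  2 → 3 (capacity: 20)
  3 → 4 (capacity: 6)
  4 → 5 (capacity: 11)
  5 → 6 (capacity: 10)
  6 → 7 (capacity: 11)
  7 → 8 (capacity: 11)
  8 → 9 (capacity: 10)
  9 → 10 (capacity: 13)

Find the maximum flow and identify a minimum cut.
Max flow = 6, Min cut edges: (3,4)

Maximum flow: 6
Minimum cut: (3,4)
Partition: S = [0, 1, 2, 3], T = [4, 5, 6, 7, 8, 9, 10]

Max-flow min-cut theorem verified: both equal 6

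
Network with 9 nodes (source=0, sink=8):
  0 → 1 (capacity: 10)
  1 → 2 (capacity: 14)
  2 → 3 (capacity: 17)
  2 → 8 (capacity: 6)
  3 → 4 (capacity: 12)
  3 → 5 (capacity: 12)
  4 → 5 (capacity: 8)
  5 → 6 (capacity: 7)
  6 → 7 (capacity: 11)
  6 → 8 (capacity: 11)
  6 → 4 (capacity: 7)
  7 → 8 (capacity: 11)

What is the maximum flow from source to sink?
Maximum flow = 10

Max flow: 10

Flow assignment:
  0 → 1: 10/10
  1 → 2: 10/14
  2 → 3: 4/17
  2 → 8: 6/6
  3 → 5: 4/12
  5 → 6: 4/7
  6 → 8: 4/11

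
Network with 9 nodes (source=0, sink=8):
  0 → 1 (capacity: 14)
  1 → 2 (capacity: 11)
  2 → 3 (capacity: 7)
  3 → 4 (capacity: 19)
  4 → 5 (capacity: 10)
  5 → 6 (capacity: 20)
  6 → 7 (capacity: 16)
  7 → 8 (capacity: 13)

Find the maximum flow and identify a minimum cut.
Max flow = 7, Min cut edges: (2,3)

Maximum flow: 7
Minimum cut: (2,3)
Partition: S = [0, 1, 2], T = [3, 4, 5, 6, 7, 8]

Max-flow min-cut theorem verified: both equal 7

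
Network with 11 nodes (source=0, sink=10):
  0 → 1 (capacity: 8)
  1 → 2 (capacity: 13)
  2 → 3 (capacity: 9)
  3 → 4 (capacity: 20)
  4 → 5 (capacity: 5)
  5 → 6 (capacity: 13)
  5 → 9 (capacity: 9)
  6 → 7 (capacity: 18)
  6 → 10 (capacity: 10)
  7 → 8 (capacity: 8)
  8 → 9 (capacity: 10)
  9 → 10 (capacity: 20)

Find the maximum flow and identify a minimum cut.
Max flow = 5, Min cut edges: (4,5)

Maximum flow: 5
Minimum cut: (4,5)
Partition: S = [0, 1, 2, 3, 4], T = [5, 6, 7, 8, 9, 10]

Max-flow min-cut theorem verified: both equal 5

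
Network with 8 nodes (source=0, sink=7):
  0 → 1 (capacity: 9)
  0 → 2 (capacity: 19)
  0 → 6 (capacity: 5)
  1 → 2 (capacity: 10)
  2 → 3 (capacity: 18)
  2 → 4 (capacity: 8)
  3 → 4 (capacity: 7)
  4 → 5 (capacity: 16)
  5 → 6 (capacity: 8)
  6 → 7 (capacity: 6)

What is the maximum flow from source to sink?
Maximum flow = 6

Max flow: 6

Flow assignment:
  0 → 1: 6/9
  1 → 2: 6/10
  2 → 3: 6/18
  3 → 4: 6/7
  4 → 5: 6/16
  5 → 6: 6/8
  6 → 7: 6/6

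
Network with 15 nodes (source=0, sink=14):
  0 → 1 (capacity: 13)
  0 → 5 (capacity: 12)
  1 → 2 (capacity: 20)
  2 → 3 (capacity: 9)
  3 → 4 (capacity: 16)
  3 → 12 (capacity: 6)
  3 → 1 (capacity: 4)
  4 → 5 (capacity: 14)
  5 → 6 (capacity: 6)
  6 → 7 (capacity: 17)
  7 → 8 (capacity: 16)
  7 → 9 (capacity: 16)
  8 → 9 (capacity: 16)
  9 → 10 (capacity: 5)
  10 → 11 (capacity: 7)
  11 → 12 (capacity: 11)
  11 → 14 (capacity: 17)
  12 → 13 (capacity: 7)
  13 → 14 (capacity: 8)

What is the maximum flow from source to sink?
Maximum flow = 11

Max flow: 11

Flow assignment:
  0 → 1: 6/13
  0 → 5: 5/12
  1 → 2: 6/20
  2 → 3: 6/9
  3 → 12: 6/6
  5 → 6: 5/6
  6 → 7: 5/17
  7 → 9: 5/16
  9 → 10: 5/5
  10 → 11: 5/7
  11 → 14: 5/17
  12 → 13: 6/7
  13 → 14: 6/8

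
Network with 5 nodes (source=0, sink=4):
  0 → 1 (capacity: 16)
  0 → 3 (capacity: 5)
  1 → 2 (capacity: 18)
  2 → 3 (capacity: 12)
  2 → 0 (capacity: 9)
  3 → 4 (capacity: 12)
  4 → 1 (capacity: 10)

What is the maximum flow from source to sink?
Maximum flow = 12

Max flow: 12

Flow assignment:
  0 → 1: 16/16
  1 → 2: 16/18
  2 → 3: 12/12
  2 → 0: 4/9
  3 → 4: 12/12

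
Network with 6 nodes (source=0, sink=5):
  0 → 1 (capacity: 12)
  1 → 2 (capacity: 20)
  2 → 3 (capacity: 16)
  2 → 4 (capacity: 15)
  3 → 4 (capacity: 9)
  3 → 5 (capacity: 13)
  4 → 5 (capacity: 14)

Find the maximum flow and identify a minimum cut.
Max flow = 12, Min cut edges: (0,1)

Maximum flow: 12
Minimum cut: (0,1)
Partition: S = [0], T = [1, 2, 3, 4, 5]

Max-flow min-cut theorem verified: both equal 12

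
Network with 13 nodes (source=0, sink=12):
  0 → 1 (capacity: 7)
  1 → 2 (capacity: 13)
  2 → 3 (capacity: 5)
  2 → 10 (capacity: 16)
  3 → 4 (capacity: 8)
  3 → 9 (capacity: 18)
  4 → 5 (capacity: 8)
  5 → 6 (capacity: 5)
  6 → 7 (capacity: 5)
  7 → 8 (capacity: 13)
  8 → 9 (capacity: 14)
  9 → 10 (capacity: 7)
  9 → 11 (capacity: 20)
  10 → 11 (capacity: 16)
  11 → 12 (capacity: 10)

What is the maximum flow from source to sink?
Maximum flow = 7

Max flow: 7

Flow assignment:
  0 → 1: 7/7
  1 → 2: 7/13
  2 → 10: 7/16
  10 → 11: 7/16
  11 → 12: 7/10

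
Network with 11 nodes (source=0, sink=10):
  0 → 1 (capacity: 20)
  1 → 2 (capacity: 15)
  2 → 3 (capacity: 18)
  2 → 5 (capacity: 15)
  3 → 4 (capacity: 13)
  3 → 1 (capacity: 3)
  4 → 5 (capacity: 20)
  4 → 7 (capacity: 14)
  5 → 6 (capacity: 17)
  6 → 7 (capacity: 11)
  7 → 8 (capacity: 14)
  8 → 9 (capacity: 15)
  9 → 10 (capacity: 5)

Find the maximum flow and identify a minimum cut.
Max flow = 5, Min cut edges: (9,10)

Maximum flow: 5
Minimum cut: (9,10)
Partition: S = [0, 1, 2, 3, 4, 5, 6, 7, 8, 9], T = [10]

Max-flow min-cut theorem verified: both equal 5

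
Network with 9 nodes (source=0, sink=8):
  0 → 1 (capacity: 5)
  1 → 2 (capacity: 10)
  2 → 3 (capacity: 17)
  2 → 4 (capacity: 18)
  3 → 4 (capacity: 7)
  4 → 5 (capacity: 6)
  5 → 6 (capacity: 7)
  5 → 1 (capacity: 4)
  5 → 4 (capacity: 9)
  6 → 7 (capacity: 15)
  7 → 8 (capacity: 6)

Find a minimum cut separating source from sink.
Min cut value = 5, edges: (0,1)

Min cut value: 5
Partition: S = [0], T = [1, 2, 3, 4, 5, 6, 7, 8]
Cut edges: (0,1)

By max-flow min-cut theorem, max flow = min cut = 5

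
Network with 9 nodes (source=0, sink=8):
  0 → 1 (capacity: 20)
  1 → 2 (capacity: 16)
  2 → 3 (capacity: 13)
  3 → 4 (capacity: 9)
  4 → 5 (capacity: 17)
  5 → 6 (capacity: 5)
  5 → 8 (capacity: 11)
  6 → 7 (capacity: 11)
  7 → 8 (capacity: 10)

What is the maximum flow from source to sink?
Maximum flow = 9

Max flow: 9

Flow assignment:
  0 → 1: 9/20
  1 → 2: 9/16
  2 → 3: 9/13
  3 → 4: 9/9
  4 → 5: 9/17
  5 → 8: 9/11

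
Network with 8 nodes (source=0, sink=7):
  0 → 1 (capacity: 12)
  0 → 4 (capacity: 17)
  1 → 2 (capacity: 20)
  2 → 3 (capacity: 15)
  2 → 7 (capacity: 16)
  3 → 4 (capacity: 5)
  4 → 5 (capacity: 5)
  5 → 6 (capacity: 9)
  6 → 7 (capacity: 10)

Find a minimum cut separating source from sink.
Min cut value = 17, edges: (0,1), (4,5)

Min cut value: 17
Partition: S = [0, 3, 4], T = [1, 2, 5, 6, 7]
Cut edges: (0,1), (4,5)

By max-flow min-cut theorem, max flow = min cut = 17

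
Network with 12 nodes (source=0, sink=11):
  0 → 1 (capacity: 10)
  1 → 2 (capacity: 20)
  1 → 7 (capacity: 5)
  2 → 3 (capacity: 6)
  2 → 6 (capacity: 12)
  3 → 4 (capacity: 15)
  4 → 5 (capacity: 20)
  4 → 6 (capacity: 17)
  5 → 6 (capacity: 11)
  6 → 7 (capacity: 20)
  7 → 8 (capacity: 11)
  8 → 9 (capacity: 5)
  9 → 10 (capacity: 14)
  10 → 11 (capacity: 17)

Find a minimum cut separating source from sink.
Min cut value = 5, edges: (8,9)

Min cut value: 5
Partition: S = [0, 1, 2, 3, 4, 5, 6, 7, 8], T = [9, 10, 11]
Cut edges: (8,9)

By max-flow min-cut theorem, max flow = min cut = 5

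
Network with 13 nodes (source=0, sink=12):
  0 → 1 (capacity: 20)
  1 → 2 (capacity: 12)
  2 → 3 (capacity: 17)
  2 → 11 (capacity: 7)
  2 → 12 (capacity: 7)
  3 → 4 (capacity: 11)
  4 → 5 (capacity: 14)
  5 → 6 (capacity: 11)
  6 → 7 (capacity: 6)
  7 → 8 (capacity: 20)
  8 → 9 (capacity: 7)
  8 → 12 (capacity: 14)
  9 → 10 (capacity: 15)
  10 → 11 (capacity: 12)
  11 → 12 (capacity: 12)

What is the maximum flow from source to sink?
Maximum flow = 12

Max flow: 12

Flow assignment:
  0 → 1: 12/20
  1 → 2: 12/12
  2 → 11: 5/7
  2 → 12: 7/7
  11 → 12: 5/12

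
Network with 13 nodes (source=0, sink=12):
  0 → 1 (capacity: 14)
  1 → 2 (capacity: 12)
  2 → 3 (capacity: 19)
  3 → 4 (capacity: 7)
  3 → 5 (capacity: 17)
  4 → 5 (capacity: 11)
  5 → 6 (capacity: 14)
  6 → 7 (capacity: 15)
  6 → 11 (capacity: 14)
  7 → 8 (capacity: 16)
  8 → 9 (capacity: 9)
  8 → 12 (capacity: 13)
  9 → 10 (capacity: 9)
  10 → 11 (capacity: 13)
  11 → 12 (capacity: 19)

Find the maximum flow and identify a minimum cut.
Max flow = 12, Min cut edges: (1,2)

Maximum flow: 12
Minimum cut: (1,2)
Partition: S = [0, 1], T = [2, 3, 4, 5, 6, 7, 8, 9, 10, 11, 12]

Max-flow min-cut theorem verified: both equal 12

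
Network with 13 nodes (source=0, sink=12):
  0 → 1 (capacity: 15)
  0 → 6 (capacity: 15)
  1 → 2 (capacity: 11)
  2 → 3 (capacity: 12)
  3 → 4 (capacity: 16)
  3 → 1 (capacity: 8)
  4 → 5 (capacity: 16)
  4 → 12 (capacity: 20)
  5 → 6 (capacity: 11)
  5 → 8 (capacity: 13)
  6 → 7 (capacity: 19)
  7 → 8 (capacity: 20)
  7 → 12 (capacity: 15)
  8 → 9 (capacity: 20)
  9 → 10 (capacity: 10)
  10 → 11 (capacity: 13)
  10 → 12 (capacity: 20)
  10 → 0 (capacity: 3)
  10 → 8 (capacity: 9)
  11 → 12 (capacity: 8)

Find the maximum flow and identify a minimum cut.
Max flow = 26, Min cut edges: (0,6), (1,2)

Maximum flow: 26
Minimum cut: (0,6), (1,2)
Partition: S = [0, 1], T = [2, 3, 4, 5, 6, 7, 8, 9, 10, 11, 12]

Max-flow min-cut theorem verified: both equal 26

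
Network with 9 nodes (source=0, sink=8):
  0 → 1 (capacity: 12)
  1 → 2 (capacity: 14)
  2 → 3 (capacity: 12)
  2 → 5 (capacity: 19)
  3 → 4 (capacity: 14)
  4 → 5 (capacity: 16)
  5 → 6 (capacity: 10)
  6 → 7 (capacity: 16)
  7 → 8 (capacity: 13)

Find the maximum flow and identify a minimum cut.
Max flow = 10, Min cut edges: (5,6)

Maximum flow: 10
Minimum cut: (5,6)
Partition: S = [0, 1, 2, 3, 4, 5], T = [6, 7, 8]

Max-flow min-cut theorem verified: both equal 10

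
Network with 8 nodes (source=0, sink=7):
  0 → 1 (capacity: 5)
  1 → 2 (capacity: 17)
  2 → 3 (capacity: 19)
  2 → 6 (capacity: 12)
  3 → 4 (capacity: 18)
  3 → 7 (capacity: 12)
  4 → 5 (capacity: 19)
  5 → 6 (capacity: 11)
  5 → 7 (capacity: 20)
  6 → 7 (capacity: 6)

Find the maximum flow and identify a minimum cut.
Max flow = 5, Min cut edges: (0,1)

Maximum flow: 5
Minimum cut: (0,1)
Partition: S = [0], T = [1, 2, 3, 4, 5, 6, 7]

Max-flow min-cut theorem verified: both equal 5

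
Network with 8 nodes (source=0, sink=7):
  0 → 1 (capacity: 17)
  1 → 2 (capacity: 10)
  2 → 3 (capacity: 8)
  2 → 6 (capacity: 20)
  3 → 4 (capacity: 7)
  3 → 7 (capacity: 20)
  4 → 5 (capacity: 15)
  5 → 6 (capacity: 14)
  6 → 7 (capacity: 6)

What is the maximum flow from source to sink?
Maximum flow = 10

Max flow: 10

Flow assignment:
  0 → 1: 10/17
  1 → 2: 10/10
  2 → 3: 8/8
  2 → 6: 2/20
  3 → 7: 8/20
  6 → 7: 2/6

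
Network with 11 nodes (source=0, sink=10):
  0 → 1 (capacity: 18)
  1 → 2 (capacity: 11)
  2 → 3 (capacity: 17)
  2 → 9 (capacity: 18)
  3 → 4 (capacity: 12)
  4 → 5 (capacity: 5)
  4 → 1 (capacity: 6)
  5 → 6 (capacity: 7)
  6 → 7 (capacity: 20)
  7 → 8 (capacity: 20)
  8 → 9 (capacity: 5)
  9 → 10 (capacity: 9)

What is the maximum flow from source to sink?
Maximum flow = 9

Max flow: 9

Flow assignment:
  0 → 1: 9/18
  1 → 2: 9/11
  2 → 9: 9/18
  9 → 10: 9/9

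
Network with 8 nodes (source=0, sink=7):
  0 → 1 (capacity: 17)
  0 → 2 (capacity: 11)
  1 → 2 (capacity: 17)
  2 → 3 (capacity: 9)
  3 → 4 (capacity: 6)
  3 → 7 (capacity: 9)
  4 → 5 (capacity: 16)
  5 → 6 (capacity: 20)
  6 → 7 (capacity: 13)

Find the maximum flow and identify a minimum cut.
Max flow = 9, Min cut edges: (2,3)

Maximum flow: 9
Minimum cut: (2,3)
Partition: S = [0, 1, 2], T = [3, 4, 5, 6, 7]

Max-flow min-cut theorem verified: both equal 9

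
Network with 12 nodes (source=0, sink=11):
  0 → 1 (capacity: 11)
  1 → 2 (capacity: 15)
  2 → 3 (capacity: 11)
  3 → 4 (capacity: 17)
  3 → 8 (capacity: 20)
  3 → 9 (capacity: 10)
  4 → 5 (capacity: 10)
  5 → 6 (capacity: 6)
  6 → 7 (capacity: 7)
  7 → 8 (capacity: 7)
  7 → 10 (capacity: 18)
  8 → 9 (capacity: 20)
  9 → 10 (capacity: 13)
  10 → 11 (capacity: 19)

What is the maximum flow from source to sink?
Maximum flow = 11

Max flow: 11

Flow assignment:
  0 → 1: 11/11
  1 → 2: 11/15
  2 → 3: 11/11
  3 → 8: 1/20
  3 → 9: 10/10
  8 → 9: 1/20
  9 → 10: 11/13
  10 → 11: 11/19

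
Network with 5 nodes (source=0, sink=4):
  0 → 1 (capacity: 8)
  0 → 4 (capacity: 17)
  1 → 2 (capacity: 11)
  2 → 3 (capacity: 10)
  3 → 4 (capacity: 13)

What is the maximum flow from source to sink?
Maximum flow = 25

Max flow: 25

Flow assignment:
  0 → 1: 8/8
  0 → 4: 17/17
  1 → 2: 8/11
  2 → 3: 8/10
  3 → 4: 8/13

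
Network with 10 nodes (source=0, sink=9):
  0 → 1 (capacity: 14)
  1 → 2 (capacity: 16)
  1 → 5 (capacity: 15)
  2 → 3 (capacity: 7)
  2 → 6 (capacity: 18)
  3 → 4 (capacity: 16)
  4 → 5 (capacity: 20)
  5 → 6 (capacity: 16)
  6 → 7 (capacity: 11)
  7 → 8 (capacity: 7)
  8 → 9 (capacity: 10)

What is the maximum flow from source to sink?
Maximum flow = 7

Max flow: 7

Flow assignment:
  0 → 1: 7/14
  1 → 2: 7/16
  2 → 6: 7/18
  6 → 7: 7/11
  7 → 8: 7/7
  8 → 9: 7/10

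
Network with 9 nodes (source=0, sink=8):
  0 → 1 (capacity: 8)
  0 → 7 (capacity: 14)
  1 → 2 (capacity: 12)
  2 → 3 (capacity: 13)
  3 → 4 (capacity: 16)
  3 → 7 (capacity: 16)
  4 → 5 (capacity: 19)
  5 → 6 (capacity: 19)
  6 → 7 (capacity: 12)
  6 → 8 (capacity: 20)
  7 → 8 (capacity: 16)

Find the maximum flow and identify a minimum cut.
Max flow = 22, Min cut edges: (0,1), (0,7)

Maximum flow: 22
Minimum cut: (0,1), (0,7)
Partition: S = [0], T = [1, 2, 3, 4, 5, 6, 7, 8]

Max-flow min-cut theorem verified: both equal 22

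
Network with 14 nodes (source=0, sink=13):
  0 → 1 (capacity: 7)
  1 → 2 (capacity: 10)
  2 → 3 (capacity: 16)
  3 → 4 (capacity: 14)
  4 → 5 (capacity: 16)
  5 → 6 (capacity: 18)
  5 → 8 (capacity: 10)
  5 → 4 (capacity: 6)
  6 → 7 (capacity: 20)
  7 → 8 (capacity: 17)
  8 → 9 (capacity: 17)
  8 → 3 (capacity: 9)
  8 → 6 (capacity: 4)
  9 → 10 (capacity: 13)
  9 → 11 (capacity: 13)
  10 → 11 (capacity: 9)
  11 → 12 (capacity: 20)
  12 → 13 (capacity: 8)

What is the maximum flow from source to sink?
Maximum flow = 7

Max flow: 7

Flow assignment:
  0 → 1: 7/7
  1 → 2: 7/10
  2 → 3: 7/16
  3 → 4: 7/14
  4 → 5: 7/16
  5 → 8: 7/10
  8 → 9: 7/17
  9 → 11: 7/13
  11 → 12: 7/20
  12 → 13: 7/8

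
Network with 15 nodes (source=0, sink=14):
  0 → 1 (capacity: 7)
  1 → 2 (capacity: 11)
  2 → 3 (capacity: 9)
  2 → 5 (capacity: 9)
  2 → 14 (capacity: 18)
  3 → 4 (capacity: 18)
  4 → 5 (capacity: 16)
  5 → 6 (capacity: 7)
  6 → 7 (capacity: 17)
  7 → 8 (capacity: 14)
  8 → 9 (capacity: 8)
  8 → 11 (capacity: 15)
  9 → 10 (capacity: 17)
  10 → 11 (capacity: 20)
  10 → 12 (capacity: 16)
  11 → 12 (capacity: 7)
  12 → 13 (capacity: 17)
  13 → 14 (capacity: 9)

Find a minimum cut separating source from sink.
Min cut value = 7, edges: (0,1)

Min cut value: 7
Partition: S = [0], T = [1, 2, 3, 4, 5, 6, 7, 8, 9, 10, 11, 12, 13, 14]
Cut edges: (0,1)

By max-flow min-cut theorem, max flow = min cut = 7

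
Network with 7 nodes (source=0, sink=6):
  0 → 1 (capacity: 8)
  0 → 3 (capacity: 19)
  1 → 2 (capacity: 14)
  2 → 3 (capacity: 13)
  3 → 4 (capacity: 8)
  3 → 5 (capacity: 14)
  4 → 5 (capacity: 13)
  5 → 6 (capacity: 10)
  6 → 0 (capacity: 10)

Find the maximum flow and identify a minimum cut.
Max flow = 10, Min cut edges: (5,6)

Maximum flow: 10
Minimum cut: (5,6)
Partition: S = [0, 1, 2, 3, 4, 5], T = [6]

Max-flow min-cut theorem verified: both equal 10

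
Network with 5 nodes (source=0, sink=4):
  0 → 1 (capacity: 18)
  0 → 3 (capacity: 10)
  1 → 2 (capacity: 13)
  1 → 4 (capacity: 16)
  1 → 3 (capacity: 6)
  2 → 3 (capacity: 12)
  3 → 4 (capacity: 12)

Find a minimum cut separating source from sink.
Min cut value = 28, edges: (1,4), (3,4)

Min cut value: 28
Partition: S = [0, 1, 2, 3], T = [4]
Cut edges: (1,4), (3,4)

By max-flow min-cut theorem, max flow = min cut = 28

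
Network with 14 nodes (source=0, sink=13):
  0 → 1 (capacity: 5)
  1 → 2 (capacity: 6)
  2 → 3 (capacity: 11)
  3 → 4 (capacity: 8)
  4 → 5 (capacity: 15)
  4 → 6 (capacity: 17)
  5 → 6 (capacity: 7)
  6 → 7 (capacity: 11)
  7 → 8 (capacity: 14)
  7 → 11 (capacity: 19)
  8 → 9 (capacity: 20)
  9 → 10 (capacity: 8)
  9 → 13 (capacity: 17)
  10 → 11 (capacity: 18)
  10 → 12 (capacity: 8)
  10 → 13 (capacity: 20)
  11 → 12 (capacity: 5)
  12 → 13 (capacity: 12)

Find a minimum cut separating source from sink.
Min cut value = 5, edges: (0,1)

Min cut value: 5
Partition: S = [0], T = [1, 2, 3, 4, 5, 6, 7, 8, 9, 10, 11, 12, 13]
Cut edges: (0,1)

By max-flow min-cut theorem, max flow = min cut = 5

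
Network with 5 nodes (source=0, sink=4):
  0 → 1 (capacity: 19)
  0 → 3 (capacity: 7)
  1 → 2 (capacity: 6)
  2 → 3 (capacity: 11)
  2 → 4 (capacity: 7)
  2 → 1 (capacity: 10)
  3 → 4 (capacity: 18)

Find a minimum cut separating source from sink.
Min cut value = 13, edges: (0,3), (1,2)

Min cut value: 13
Partition: S = [0, 1], T = [2, 3, 4]
Cut edges: (0,3), (1,2)

By max-flow min-cut theorem, max flow = min cut = 13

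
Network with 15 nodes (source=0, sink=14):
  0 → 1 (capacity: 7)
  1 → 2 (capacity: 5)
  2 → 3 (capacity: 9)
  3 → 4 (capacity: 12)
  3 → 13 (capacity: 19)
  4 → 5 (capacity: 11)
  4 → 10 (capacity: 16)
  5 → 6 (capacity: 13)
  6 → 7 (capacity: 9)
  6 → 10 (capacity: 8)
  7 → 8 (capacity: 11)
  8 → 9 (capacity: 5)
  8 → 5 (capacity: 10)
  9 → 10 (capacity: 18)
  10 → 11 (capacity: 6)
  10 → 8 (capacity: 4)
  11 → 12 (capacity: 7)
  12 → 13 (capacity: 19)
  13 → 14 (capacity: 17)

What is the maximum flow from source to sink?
Maximum flow = 5

Max flow: 5

Flow assignment:
  0 → 1: 5/7
  1 → 2: 5/5
  2 → 3: 5/9
  3 → 13: 5/19
  13 → 14: 5/17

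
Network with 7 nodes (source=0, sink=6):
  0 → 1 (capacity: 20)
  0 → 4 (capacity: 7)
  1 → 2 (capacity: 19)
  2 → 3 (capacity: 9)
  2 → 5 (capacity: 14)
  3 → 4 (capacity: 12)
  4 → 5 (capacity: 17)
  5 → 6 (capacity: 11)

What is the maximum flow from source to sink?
Maximum flow = 11

Max flow: 11

Flow assignment:
  0 → 1: 11/20
  1 → 2: 11/19
  2 → 5: 11/14
  5 → 6: 11/11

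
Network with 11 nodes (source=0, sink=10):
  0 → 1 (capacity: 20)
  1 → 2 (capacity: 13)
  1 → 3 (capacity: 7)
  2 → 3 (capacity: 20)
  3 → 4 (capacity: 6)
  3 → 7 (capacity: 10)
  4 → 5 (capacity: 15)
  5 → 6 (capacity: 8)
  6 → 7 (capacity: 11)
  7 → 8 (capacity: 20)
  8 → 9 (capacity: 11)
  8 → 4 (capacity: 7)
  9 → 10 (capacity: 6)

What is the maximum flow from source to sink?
Maximum flow = 6

Max flow: 6

Flow assignment:
  0 → 1: 6/20
  1 → 2: 6/13
  2 → 3: 6/20
  3 → 4: 6/6
  4 → 5: 6/15
  5 → 6: 6/8
  6 → 7: 6/11
  7 → 8: 6/20
  8 → 9: 6/11
  9 → 10: 6/6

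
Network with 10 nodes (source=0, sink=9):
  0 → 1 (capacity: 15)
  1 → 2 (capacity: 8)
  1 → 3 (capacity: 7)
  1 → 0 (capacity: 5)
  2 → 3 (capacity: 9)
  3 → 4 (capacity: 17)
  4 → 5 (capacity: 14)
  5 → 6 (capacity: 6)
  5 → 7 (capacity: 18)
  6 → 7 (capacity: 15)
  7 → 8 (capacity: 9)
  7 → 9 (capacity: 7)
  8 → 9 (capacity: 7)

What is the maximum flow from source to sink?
Maximum flow = 14

Max flow: 14

Flow assignment:
  0 → 1: 14/15
  1 → 2: 8/8
  1 → 3: 6/7
  2 → 3: 8/9
  3 → 4: 14/17
  4 → 5: 14/14
  5 → 7: 14/18
  7 → 8: 7/9
  7 → 9: 7/7
  8 → 9: 7/7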